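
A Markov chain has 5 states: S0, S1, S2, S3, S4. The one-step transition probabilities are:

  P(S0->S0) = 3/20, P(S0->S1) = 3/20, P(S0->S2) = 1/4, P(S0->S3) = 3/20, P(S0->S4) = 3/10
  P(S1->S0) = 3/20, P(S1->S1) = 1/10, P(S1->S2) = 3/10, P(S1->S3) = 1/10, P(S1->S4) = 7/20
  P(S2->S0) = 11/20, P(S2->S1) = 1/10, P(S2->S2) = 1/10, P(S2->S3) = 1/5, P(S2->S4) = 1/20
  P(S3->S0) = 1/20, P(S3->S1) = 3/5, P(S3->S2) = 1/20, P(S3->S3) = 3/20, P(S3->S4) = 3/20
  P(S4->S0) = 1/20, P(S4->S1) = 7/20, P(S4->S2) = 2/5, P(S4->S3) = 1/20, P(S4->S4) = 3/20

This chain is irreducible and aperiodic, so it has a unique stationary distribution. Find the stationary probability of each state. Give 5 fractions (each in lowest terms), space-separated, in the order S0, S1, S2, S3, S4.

Answer: 24313/116256 52613/232512 7679/33216 15101/116256 23659/116256

Derivation:
The stationary distribution satisfies pi = pi * P, i.e.:
  pi_S0 = 3/20*pi_S0 + 3/20*pi_S1 + 11/20*pi_S2 + 1/20*pi_S3 + 1/20*pi_S4
  pi_S1 = 3/20*pi_S0 + 1/10*pi_S1 + 1/10*pi_S2 + 3/5*pi_S3 + 7/20*pi_S4
  pi_S2 = 1/4*pi_S0 + 3/10*pi_S1 + 1/10*pi_S2 + 1/20*pi_S3 + 2/5*pi_S4
  pi_S3 = 3/20*pi_S0 + 1/10*pi_S1 + 1/5*pi_S2 + 3/20*pi_S3 + 1/20*pi_S4
  pi_S4 = 3/10*pi_S0 + 7/20*pi_S1 + 1/20*pi_S2 + 3/20*pi_S3 + 3/20*pi_S4
with normalization: pi_S0 + pi_S1 + pi_S2 + pi_S3 + pi_S4 = 1.

Using the first 4 balance equations plus normalization, the linear system A*pi = b is:
  [-17/20, 3/20, 11/20, 1/20, 1/20] . pi = 0
  [3/20, -9/10, 1/10, 3/5, 7/20] . pi = 0
  [1/4, 3/10, -9/10, 1/20, 2/5] . pi = 0
  [3/20, 1/10, 1/5, -17/20, 1/20] . pi = 0
  [1, 1, 1, 1, 1] . pi = 1

Solving yields:
  pi_S0 = 24313/116256
  pi_S1 = 52613/232512
  pi_S2 = 7679/33216
  pi_S3 = 15101/116256
  pi_S4 = 23659/116256

Verification (pi * P):
  24313/116256*3/20 + 52613/232512*3/20 + 7679/33216*11/20 + 15101/116256*1/20 + 23659/116256*1/20 = 24313/116256 = pi_S0  (ok)
  24313/116256*3/20 + 52613/232512*1/10 + 7679/33216*1/10 + 15101/116256*3/5 + 23659/116256*7/20 = 52613/232512 = pi_S1  (ok)
  24313/116256*1/4 + 52613/232512*3/10 + 7679/33216*1/10 + 15101/116256*1/20 + 23659/116256*2/5 = 7679/33216 = pi_S2  (ok)
  24313/116256*3/20 + 52613/232512*1/10 + 7679/33216*1/5 + 15101/116256*3/20 + 23659/116256*1/20 = 15101/116256 = pi_S3  (ok)
  24313/116256*3/10 + 52613/232512*7/20 + 7679/33216*1/20 + 15101/116256*3/20 + 23659/116256*3/20 = 23659/116256 = pi_S4  (ok)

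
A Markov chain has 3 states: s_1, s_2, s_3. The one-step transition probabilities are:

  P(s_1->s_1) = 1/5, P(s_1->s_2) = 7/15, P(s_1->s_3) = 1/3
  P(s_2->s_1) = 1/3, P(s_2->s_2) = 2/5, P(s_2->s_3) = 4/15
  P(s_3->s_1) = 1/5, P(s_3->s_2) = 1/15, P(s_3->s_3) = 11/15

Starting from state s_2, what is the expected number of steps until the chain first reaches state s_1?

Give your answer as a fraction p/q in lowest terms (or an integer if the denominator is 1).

Answer: 15/4

Derivation:
Let h_i = expected steps to first reach s_1 from state i.
Boundary: h_s_1 = 0.
First-step equations for the other states:
  h_s_2 = 1 + 1/3*h_s_1 + 2/5*h_s_2 + 4/15*h_s_3
  h_s_3 = 1 + 1/5*h_s_1 + 1/15*h_s_2 + 11/15*h_s_3

Substituting h_s_1 = 0 and rearranging gives the linear system (I - Q) h = 1:
  [3/5, -4/15] . (h_s_2, h_s_3) = 1
  [-1/15, 4/15] . (h_s_2, h_s_3) = 1

Solving yields:
  h_s_2 = 15/4
  h_s_3 = 75/16

Starting state is s_2, so the expected hitting time is h_s_2 = 15/4.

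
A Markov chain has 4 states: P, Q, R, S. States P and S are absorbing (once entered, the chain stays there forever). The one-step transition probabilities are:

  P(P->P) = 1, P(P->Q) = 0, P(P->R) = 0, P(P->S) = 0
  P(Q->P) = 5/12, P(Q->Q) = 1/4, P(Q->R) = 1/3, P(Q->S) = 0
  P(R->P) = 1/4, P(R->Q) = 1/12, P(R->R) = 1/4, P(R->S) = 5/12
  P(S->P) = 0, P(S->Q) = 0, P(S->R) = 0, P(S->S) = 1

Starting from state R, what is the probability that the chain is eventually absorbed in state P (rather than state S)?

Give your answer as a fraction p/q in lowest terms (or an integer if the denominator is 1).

Let a_i = P(absorbed in P | start in state i).
Boundary conditions: a_P = 1, a_S = 0.
For each transient state i, a_i = sum_j P(i->j) * a_j:
  a_Q = 5/12*a_P + 1/4*a_Q + 1/3*a_R + 0*a_S
  a_R = 1/4*a_P + 1/12*a_Q + 1/4*a_R + 5/12*a_S

Substituting a_P = 1 and a_S = 0, rearrange to (I - Q) a = r where r[i] = P(i -> P):
  [3/4, -1/3] . (a_Q, a_R) = 5/12
  [-1/12, 3/4] . (a_Q, a_R) = 1/4

Solving yields:
  a_Q = 57/77
  a_R = 32/77

Starting state is R, so the absorption probability is a_R = 32/77.

Answer: 32/77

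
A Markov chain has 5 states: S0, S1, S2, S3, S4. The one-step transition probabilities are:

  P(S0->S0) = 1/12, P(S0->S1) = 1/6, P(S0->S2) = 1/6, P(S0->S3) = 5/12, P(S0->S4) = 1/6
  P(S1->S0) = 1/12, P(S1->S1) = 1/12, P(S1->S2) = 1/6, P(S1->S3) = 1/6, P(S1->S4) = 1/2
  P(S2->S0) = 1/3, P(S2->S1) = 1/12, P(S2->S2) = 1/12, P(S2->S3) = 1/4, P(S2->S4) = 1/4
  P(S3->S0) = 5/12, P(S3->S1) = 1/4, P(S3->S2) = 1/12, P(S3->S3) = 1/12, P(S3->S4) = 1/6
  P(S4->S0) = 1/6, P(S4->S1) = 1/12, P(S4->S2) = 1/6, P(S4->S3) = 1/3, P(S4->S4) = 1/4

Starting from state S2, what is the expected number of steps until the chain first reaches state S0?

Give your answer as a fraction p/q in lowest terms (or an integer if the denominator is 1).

Let h_i = expected steps to first reach S0 from state i.
Boundary: h_S0 = 0.
First-step equations for the other states:
  h_S1 = 1 + 1/12*h_S0 + 1/12*h_S1 + 1/6*h_S2 + 1/6*h_S3 + 1/2*h_S4
  h_S2 = 1 + 1/3*h_S0 + 1/12*h_S1 + 1/12*h_S2 + 1/4*h_S3 + 1/4*h_S4
  h_S3 = 1 + 5/12*h_S0 + 1/4*h_S1 + 1/12*h_S2 + 1/12*h_S3 + 1/6*h_S4
  h_S4 = 1 + 1/6*h_S0 + 1/12*h_S1 + 1/6*h_S2 + 1/3*h_S3 + 1/4*h_S4

Substituting h_S0 = 0 and rearranging gives the linear system (I - Q) h = 1:
  [11/12, -1/6, -1/6, -1/2] . (h_S1, h_S2, h_S3, h_S4) = 1
  [-1/12, 11/12, -1/4, -1/4] . (h_S1, h_S2, h_S3, h_S4) = 1
  [-1/4, -1/12, 11/12, -1/6] . (h_S1, h_S2, h_S3, h_S4) = 1
  [-1/12, -1/6, -1/3, 3/4] . (h_S1, h_S2, h_S3, h_S4) = 1

Solving yields:
  h_S1 = 1986/427
  h_S2 = 3069/854
  h_S3 = 2943/854
  h_S4 = 255/61

Starting state is S2, so the expected hitting time is h_S2 = 3069/854.

Answer: 3069/854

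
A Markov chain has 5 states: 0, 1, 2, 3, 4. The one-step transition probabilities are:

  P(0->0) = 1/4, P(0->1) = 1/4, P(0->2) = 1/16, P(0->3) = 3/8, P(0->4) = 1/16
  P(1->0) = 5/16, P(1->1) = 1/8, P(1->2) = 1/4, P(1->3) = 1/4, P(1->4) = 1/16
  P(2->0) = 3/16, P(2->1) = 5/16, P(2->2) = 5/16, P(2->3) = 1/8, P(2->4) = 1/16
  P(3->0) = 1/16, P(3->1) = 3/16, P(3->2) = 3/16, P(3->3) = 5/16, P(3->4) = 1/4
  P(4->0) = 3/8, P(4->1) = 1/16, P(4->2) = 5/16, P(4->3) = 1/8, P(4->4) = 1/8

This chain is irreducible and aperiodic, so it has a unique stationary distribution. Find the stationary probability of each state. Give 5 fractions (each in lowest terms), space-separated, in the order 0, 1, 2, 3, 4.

The stationary distribution satisfies pi = pi * P, i.e.:
  pi_0 = 1/4*pi_0 + 5/16*pi_1 + 3/16*pi_2 + 1/16*pi_3 + 3/8*pi_4
  pi_1 = 1/4*pi_0 + 1/8*pi_1 + 5/16*pi_2 + 3/16*pi_3 + 1/16*pi_4
  pi_2 = 1/16*pi_0 + 1/4*pi_1 + 5/16*pi_2 + 3/16*pi_3 + 5/16*pi_4
  pi_3 = 3/8*pi_0 + 1/4*pi_1 + 1/8*pi_2 + 5/16*pi_3 + 1/8*pi_4
  pi_4 = 1/16*pi_0 + 1/16*pi_1 + 1/16*pi_2 + 1/4*pi_3 + 1/8*pi_4
with normalization: pi_0 + pi_1 + pi_2 + pi_3 + pi_4 = 1.

Using the first 4 balance equations plus normalization, the linear system A*pi = b is:
  [-3/4, 5/16, 3/16, 1/16, 3/8] . pi = 0
  [1/4, -7/8, 5/16, 3/16, 1/16] . pi = 0
  [1/16, 1/4, -11/16, 3/16, 5/16] . pi = 0
  [3/8, 1/4, 1/8, -11/16, 1/8] . pi = 0
  [1, 1, 1, 1, 1] . pi = 1

Solving yields:
  pi_0 = 12806/59115
  pi_1 = 11863/59115
  pi_2 = 12673/59115
  pi_3 = 2972/11823
  pi_4 = 6913/59115

Verification (pi * P):
  12806/59115*1/4 + 11863/59115*5/16 + 12673/59115*3/16 + 2972/11823*1/16 + 6913/59115*3/8 = 12806/59115 = pi_0  (ok)
  12806/59115*1/4 + 11863/59115*1/8 + 12673/59115*5/16 + 2972/11823*3/16 + 6913/59115*1/16 = 11863/59115 = pi_1  (ok)
  12806/59115*1/16 + 11863/59115*1/4 + 12673/59115*5/16 + 2972/11823*3/16 + 6913/59115*5/16 = 12673/59115 = pi_2  (ok)
  12806/59115*3/8 + 11863/59115*1/4 + 12673/59115*1/8 + 2972/11823*5/16 + 6913/59115*1/8 = 2972/11823 = pi_3  (ok)
  12806/59115*1/16 + 11863/59115*1/16 + 12673/59115*1/16 + 2972/11823*1/4 + 6913/59115*1/8 = 6913/59115 = pi_4  (ok)

Answer: 12806/59115 11863/59115 12673/59115 2972/11823 6913/59115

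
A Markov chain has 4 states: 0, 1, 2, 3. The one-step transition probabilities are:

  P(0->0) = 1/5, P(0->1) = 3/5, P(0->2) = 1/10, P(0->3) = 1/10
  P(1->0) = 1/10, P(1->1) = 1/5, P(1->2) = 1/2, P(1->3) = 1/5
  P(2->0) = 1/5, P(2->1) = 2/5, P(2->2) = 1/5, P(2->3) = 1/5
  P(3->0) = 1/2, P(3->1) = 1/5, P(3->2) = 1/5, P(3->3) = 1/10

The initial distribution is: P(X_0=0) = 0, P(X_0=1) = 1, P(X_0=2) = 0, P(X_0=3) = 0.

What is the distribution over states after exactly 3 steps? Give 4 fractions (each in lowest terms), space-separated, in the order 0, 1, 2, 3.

Propagating the distribution step by step (d_{t+1} = d_t * P):
d_0 = (0=0, 1=1, 2=0, 3=0)
  d_1[0] = 0*1/5 + 1*1/10 + 0*1/5 + 0*1/2 = 1/10
  d_1[1] = 0*3/5 + 1*1/5 + 0*2/5 + 0*1/5 = 1/5
  d_1[2] = 0*1/10 + 1*1/2 + 0*1/5 + 0*1/5 = 1/2
  d_1[3] = 0*1/10 + 1*1/5 + 0*1/5 + 0*1/10 = 1/5
d_1 = (0=1/10, 1=1/5, 2=1/2, 3=1/5)
  d_2[0] = 1/10*1/5 + 1/5*1/10 + 1/2*1/5 + 1/5*1/2 = 6/25
  d_2[1] = 1/10*3/5 + 1/5*1/5 + 1/2*2/5 + 1/5*1/5 = 17/50
  d_2[2] = 1/10*1/10 + 1/5*1/2 + 1/2*1/5 + 1/5*1/5 = 1/4
  d_2[3] = 1/10*1/10 + 1/5*1/5 + 1/2*1/5 + 1/5*1/10 = 17/100
d_2 = (0=6/25, 1=17/50, 2=1/4, 3=17/100)
  d_3[0] = 6/25*1/5 + 17/50*1/10 + 1/4*1/5 + 17/100*1/2 = 217/1000
  d_3[1] = 6/25*3/5 + 17/50*1/5 + 1/4*2/5 + 17/100*1/5 = 173/500
  d_3[2] = 6/25*1/10 + 17/50*1/2 + 1/4*1/5 + 17/100*1/5 = 139/500
  d_3[3] = 6/25*1/10 + 17/50*1/5 + 1/4*1/5 + 17/100*1/10 = 159/1000
d_3 = (0=217/1000, 1=173/500, 2=139/500, 3=159/1000)

Answer: 217/1000 173/500 139/500 159/1000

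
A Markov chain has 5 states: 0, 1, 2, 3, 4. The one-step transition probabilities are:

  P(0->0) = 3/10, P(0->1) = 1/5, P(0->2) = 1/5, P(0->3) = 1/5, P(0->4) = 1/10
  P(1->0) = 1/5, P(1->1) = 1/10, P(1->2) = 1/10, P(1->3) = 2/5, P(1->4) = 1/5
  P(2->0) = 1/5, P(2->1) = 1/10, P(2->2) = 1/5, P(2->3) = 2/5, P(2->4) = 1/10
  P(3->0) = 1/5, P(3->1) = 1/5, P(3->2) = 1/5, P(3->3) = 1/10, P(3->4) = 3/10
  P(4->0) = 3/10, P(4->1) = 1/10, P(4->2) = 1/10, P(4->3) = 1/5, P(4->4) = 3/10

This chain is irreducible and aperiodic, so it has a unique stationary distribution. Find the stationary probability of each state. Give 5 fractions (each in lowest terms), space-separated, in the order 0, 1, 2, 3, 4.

Answer: 2391/9767 1449/9767 1610/9767 2332/9767 1985/9767

Derivation:
The stationary distribution satisfies pi = pi * P, i.e.:
  pi_0 = 3/10*pi_0 + 1/5*pi_1 + 1/5*pi_2 + 1/5*pi_3 + 3/10*pi_4
  pi_1 = 1/5*pi_0 + 1/10*pi_1 + 1/10*pi_2 + 1/5*pi_3 + 1/10*pi_4
  pi_2 = 1/5*pi_0 + 1/10*pi_1 + 1/5*pi_2 + 1/5*pi_3 + 1/10*pi_4
  pi_3 = 1/5*pi_0 + 2/5*pi_1 + 2/5*pi_2 + 1/10*pi_3 + 1/5*pi_4
  pi_4 = 1/10*pi_0 + 1/5*pi_1 + 1/10*pi_2 + 3/10*pi_3 + 3/10*pi_4
with normalization: pi_0 + pi_1 + pi_2 + pi_3 + pi_4 = 1.

Using the first 4 balance equations plus normalization, the linear system A*pi = b is:
  [-7/10, 1/5, 1/5, 1/5, 3/10] . pi = 0
  [1/5, -9/10, 1/10, 1/5, 1/10] . pi = 0
  [1/5, 1/10, -4/5, 1/5, 1/10] . pi = 0
  [1/5, 2/5, 2/5, -9/10, 1/5] . pi = 0
  [1, 1, 1, 1, 1] . pi = 1

Solving yields:
  pi_0 = 2391/9767
  pi_1 = 1449/9767
  pi_2 = 1610/9767
  pi_3 = 2332/9767
  pi_4 = 1985/9767

Verification (pi * P):
  2391/9767*3/10 + 1449/9767*1/5 + 1610/9767*1/5 + 2332/9767*1/5 + 1985/9767*3/10 = 2391/9767 = pi_0  (ok)
  2391/9767*1/5 + 1449/9767*1/10 + 1610/9767*1/10 + 2332/9767*1/5 + 1985/9767*1/10 = 1449/9767 = pi_1  (ok)
  2391/9767*1/5 + 1449/9767*1/10 + 1610/9767*1/5 + 2332/9767*1/5 + 1985/9767*1/10 = 1610/9767 = pi_2  (ok)
  2391/9767*1/5 + 1449/9767*2/5 + 1610/9767*2/5 + 2332/9767*1/10 + 1985/9767*1/5 = 2332/9767 = pi_3  (ok)
  2391/9767*1/10 + 1449/9767*1/5 + 1610/9767*1/10 + 2332/9767*3/10 + 1985/9767*3/10 = 1985/9767 = pi_4  (ok)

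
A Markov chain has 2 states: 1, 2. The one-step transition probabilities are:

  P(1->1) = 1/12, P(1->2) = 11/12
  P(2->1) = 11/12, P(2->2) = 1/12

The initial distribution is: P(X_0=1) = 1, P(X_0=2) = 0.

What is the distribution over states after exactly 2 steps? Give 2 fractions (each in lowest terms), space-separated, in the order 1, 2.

Answer: 61/72 11/72

Derivation:
Propagating the distribution step by step (d_{t+1} = d_t * P):
d_0 = (1=1, 2=0)
  d_1[1] = 1*1/12 + 0*11/12 = 1/12
  d_1[2] = 1*11/12 + 0*1/12 = 11/12
d_1 = (1=1/12, 2=11/12)
  d_2[1] = 1/12*1/12 + 11/12*11/12 = 61/72
  d_2[2] = 1/12*11/12 + 11/12*1/12 = 11/72
d_2 = (1=61/72, 2=11/72)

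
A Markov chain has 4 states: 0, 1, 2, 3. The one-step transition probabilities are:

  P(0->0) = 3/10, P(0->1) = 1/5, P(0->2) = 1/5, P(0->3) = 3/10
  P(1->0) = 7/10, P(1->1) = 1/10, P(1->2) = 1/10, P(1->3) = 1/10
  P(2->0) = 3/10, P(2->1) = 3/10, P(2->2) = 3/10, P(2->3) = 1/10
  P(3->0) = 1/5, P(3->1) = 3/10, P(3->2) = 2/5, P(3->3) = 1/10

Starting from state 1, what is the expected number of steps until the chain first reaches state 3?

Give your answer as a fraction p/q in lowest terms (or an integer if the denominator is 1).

Answer: 58/11

Derivation:
Let h_i = expected steps to first reach 3 from state i.
Boundary: h_3 = 0.
First-step equations for the other states:
  h_0 = 1 + 3/10*h_0 + 1/5*h_1 + 1/5*h_2 + 3/10*h_3
  h_1 = 1 + 7/10*h_0 + 1/10*h_1 + 1/10*h_2 + 1/10*h_3
  h_2 = 1 + 3/10*h_0 + 3/10*h_1 + 3/10*h_2 + 1/10*h_3

Substituting h_3 = 0 and rearranging gives the linear system (I - Q) h = 1:
  [7/10, -1/5, -1/5] . (h_0, h_1, h_2) = 1
  [-7/10, 9/10, -1/10] . (h_0, h_1, h_2) = 1
  [-3/10, -3/10, 7/10] . (h_0, h_1, h_2) = 1

Solving yields:
  h_0 = 50/11
  h_1 = 58/11
  h_2 = 62/11

Starting state is 1, so the expected hitting time is h_1 = 58/11.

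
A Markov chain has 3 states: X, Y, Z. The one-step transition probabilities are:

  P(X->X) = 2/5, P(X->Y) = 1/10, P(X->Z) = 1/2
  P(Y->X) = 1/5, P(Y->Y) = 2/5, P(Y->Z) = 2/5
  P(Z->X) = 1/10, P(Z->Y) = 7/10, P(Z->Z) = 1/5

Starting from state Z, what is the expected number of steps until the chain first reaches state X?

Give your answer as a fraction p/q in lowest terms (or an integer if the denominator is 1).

Let h_i = expected steps to first reach X from state i.
Boundary: h_X = 0.
First-step equations for the other states:
  h_Y = 1 + 1/5*h_X + 2/5*h_Y + 2/5*h_Z
  h_Z = 1 + 1/10*h_X + 7/10*h_Y + 1/5*h_Z

Substituting h_X = 0 and rearranging gives the linear system (I - Q) h = 1:
  [3/5, -2/5] . (h_Y, h_Z) = 1
  [-7/10, 4/5] . (h_Y, h_Z) = 1

Solving yields:
  h_Y = 6
  h_Z = 13/2

Starting state is Z, so the expected hitting time is h_Z = 13/2.

Answer: 13/2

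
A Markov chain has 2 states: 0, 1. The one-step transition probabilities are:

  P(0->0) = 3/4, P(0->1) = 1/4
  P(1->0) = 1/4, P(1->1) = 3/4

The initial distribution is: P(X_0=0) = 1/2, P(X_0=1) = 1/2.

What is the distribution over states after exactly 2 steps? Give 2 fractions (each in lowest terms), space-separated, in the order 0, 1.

Answer: 1/2 1/2

Derivation:
Propagating the distribution step by step (d_{t+1} = d_t * P):
d_0 = (0=1/2, 1=1/2)
  d_1[0] = 1/2*3/4 + 1/2*1/4 = 1/2
  d_1[1] = 1/2*1/4 + 1/2*3/4 = 1/2
d_1 = (0=1/2, 1=1/2)
  d_2[0] = 1/2*3/4 + 1/2*1/4 = 1/2
  d_2[1] = 1/2*1/4 + 1/2*3/4 = 1/2
d_2 = (0=1/2, 1=1/2)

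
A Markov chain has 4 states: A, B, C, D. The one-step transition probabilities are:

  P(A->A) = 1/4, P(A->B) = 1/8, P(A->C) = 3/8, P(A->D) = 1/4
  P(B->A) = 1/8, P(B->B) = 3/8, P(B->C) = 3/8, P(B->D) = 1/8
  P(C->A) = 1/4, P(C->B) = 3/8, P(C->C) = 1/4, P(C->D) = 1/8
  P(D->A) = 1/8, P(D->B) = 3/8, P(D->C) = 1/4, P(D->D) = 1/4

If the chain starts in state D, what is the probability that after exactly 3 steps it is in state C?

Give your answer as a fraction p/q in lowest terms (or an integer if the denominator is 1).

Computing P^3 by repeated multiplication:
P^1 =
  A: [1/4, 1/8, 3/8, 1/4]
  B: [1/8, 3/8, 3/8, 1/8]
  C: [1/4, 3/8, 1/4, 1/8]
  D: [1/8, 3/8, 1/4, 1/4]
P^2 =
  A: [13/64, 5/16, 19/64, 3/16]
  B: [3/16, 11/32, 5/16, 5/32]
  C: [3/16, 5/16, 21/64, 11/64]
  D: [11/64, 11/32, 5/16, 11/64]
P^3 =
  A: [3/16, 83/256, 161/512, 89/512]
  B: [3/16, 21/64, 81/256, 43/256]
  C: [97/512, 21/64, 5/16, 87/512]
  D: [95/512, 85/256, 161/512, 43/256]

(P^3)[D -> C] = 161/512

Answer: 161/512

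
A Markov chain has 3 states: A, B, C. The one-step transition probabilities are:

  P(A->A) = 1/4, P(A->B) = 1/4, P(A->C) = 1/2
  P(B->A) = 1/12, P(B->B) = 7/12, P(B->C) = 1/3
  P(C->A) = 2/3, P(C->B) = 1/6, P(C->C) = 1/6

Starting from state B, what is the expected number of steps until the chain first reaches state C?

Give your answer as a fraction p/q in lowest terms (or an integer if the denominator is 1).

Let h_i = expected steps to first reach C from state i.
Boundary: h_C = 0.
First-step equations for the other states:
  h_A = 1 + 1/4*h_A + 1/4*h_B + 1/2*h_C
  h_B = 1 + 1/12*h_A + 7/12*h_B + 1/3*h_C

Substituting h_C = 0 and rearranging gives the linear system (I - Q) h = 1:
  [3/4, -1/4] . (h_A, h_B) = 1
  [-1/12, 5/12] . (h_A, h_B) = 1

Solving yields:
  h_A = 16/7
  h_B = 20/7

Starting state is B, so the expected hitting time is h_B = 20/7.

Answer: 20/7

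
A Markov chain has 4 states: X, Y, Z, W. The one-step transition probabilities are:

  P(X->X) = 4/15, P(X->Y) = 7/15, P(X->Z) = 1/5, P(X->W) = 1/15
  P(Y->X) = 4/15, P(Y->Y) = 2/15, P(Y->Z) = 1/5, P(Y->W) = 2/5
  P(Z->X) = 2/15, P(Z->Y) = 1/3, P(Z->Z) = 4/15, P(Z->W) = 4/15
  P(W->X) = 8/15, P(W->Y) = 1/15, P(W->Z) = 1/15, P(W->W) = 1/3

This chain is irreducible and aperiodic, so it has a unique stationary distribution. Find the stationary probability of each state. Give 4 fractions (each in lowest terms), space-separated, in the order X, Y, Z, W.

The stationary distribution satisfies pi = pi * P, i.e.:
  pi_X = 4/15*pi_X + 4/15*pi_Y + 2/15*pi_Z + 8/15*pi_W
  pi_Y = 7/15*pi_X + 2/15*pi_Y + 1/3*pi_Z + 1/15*pi_W
  pi_Z = 1/5*pi_X + 1/5*pi_Y + 4/15*pi_Z + 1/15*pi_W
  pi_W = 1/15*pi_X + 2/5*pi_Y + 4/15*pi_Z + 1/3*pi_W
with normalization: pi_X + pi_Y + pi_Z + pi_W = 1.

Using the first 3 balance equations plus normalization, the linear system A*pi = b is:
  [-11/15, 4/15, 2/15, 8/15] . pi = 0
  [7/15, -13/15, 1/3, 1/15] . pi = 0
  [1/5, 1/5, -11/15, 1/15] . pi = 0
  [1, 1, 1, 1] . pi = 1

Solving yields:
  pi_X = 14/45
  pi_Y = 23/90
  pi_Z = 8/45
  pi_W = 23/90

Verification (pi * P):
  14/45*4/15 + 23/90*4/15 + 8/45*2/15 + 23/90*8/15 = 14/45 = pi_X  (ok)
  14/45*7/15 + 23/90*2/15 + 8/45*1/3 + 23/90*1/15 = 23/90 = pi_Y  (ok)
  14/45*1/5 + 23/90*1/5 + 8/45*4/15 + 23/90*1/15 = 8/45 = pi_Z  (ok)
  14/45*1/15 + 23/90*2/5 + 8/45*4/15 + 23/90*1/3 = 23/90 = pi_W  (ok)

Answer: 14/45 23/90 8/45 23/90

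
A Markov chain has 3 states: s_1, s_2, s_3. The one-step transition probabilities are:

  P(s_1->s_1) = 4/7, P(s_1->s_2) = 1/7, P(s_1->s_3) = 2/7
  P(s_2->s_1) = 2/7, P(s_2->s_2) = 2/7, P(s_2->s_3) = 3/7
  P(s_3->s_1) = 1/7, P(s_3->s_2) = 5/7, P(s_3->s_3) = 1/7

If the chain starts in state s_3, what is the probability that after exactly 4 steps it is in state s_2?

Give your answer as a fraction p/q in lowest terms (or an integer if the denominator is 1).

Computing P^4 by repeated multiplication:
P^1 =
  s_1: [4/7, 1/7, 2/7]
  s_2: [2/7, 2/7, 3/7]
  s_3: [1/7, 5/7, 1/7]
P^2 =
  s_1: [20/49, 16/49, 13/49]
  s_2: [15/49, 3/7, 13/49]
  s_3: [15/49, 16/49, 18/49]
P^3 =
  s_1: [125/343, 117/343, 101/343]
  s_2: [115/343, 122/343, 106/343]
  s_3: [110/343, 137/343, 96/343]
P^4 =
  s_1: [835/2401, 864/2401, 702/2401]
  s_2: [810/2401, 127/343, 702/2401]
  s_3: [810/2401, 864/2401, 727/2401]

(P^4)[s_3 -> s_2] = 864/2401

Answer: 864/2401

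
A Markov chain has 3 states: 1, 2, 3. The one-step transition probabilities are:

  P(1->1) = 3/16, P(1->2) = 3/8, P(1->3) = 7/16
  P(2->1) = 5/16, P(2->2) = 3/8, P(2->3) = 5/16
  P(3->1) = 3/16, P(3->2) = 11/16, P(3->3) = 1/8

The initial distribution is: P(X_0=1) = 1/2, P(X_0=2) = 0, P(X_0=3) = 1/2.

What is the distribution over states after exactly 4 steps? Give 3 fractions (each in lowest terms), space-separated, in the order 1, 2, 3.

Answer: 16085/65536 61077/131072 37825/131072

Derivation:
Propagating the distribution step by step (d_{t+1} = d_t * P):
d_0 = (1=1/2, 2=0, 3=1/2)
  d_1[1] = 1/2*3/16 + 0*5/16 + 1/2*3/16 = 3/16
  d_1[2] = 1/2*3/8 + 0*3/8 + 1/2*11/16 = 17/32
  d_1[3] = 1/2*7/16 + 0*5/16 + 1/2*1/8 = 9/32
d_1 = (1=3/16, 2=17/32, 3=9/32)
  d_2[1] = 3/16*3/16 + 17/32*5/16 + 9/32*3/16 = 65/256
  d_2[2] = 3/16*3/8 + 17/32*3/8 + 9/32*11/16 = 237/512
  d_2[3] = 3/16*7/16 + 17/32*5/16 + 9/32*1/8 = 145/512
d_2 = (1=65/256, 2=237/512, 3=145/512)
  d_3[1] = 65/256*3/16 + 237/512*5/16 + 145/512*3/16 = 1005/4096
  d_3[2] = 65/256*3/8 + 237/512*3/8 + 145/512*11/16 = 3797/8192
  d_3[3] = 65/256*7/16 + 237/512*5/16 + 145/512*1/8 = 2385/8192
d_3 = (1=1005/4096, 2=3797/8192, 3=2385/8192)
  d_4[1] = 1005/4096*3/16 + 3797/8192*5/16 + 2385/8192*3/16 = 16085/65536
  d_4[2] = 1005/4096*3/8 + 3797/8192*3/8 + 2385/8192*11/16 = 61077/131072
  d_4[3] = 1005/4096*7/16 + 3797/8192*5/16 + 2385/8192*1/8 = 37825/131072
d_4 = (1=16085/65536, 2=61077/131072, 3=37825/131072)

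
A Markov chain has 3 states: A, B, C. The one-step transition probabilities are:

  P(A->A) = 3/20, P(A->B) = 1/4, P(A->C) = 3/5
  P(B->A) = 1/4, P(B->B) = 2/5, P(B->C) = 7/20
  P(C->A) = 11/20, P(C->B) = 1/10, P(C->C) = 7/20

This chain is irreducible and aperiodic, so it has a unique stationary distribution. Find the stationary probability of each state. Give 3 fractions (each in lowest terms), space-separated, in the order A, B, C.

The stationary distribution satisfies pi = pi * P, i.e.:
  pi_A = 3/20*pi_A + 1/4*pi_B + 11/20*pi_C
  pi_B = 1/4*pi_A + 2/5*pi_B + 1/10*pi_C
  pi_C = 3/5*pi_A + 7/20*pi_B + 7/20*pi_C
with normalization: pi_A + pi_B + pi_C = 1.

Using the first 2 balance equations plus normalization, the linear system A*pi = b is:
  [-17/20, 1/4, 11/20] . pi = 0
  [1/4, -3/5, 1/10] . pi = 0
  [1, 1, 1] . pi = 1

Solving yields:
  pi_A = 71/205
  pi_B = 89/410
  pi_C = 179/410

Verification (pi * P):
  71/205*3/20 + 89/410*1/4 + 179/410*11/20 = 71/205 = pi_A  (ok)
  71/205*1/4 + 89/410*2/5 + 179/410*1/10 = 89/410 = pi_B  (ok)
  71/205*3/5 + 89/410*7/20 + 179/410*7/20 = 179/410 = pi_C  (ok)

Answer: 71/205 89/410 179/410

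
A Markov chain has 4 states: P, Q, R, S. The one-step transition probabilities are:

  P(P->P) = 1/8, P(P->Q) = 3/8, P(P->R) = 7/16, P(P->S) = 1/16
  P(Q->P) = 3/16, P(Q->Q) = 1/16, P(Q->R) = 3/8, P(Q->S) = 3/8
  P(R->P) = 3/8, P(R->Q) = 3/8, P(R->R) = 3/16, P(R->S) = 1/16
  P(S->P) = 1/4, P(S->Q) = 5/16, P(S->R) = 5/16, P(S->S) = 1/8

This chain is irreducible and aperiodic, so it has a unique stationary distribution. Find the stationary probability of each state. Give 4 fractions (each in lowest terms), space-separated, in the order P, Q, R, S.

The stationary distribution satisfies pi = pi * P, i.e.:
  pi_P = 1/8*pi_P + 3/16*pi_Q + 3/8*pi_R + 1/4*pi_S
  pi_Q = 3/8*pi_P + 1/16*pi_Q + 3/8*pi_R + 5/16*pi_S
  pi_R = 7/16*pi_P + 3/8*pi_Q + 3/16*pi_R + 5/16*pi_S
  pi_S = 1/16*pi_P + 3/8*pi_Q + 1/16*pi_R + 1/8*pi_S
with normalization: pi_P + pi_Q + pi_R + pi_S = 1.

Using the first 3 balance equations plus normalization, the linear system A*pi = b is:
  [-7/8, 3/16, 3/8, 1/4] . pi = 0
  [3/8, -15/16, 3/8, 5/16] . pi = 0
  [7/16, 3/8, -13/16, 5/16] . pi = 0
  [1, 1, 1, 1] . pi = 1

Solving yields:
  pi_P = 1551/6400
  pi_Q = 89/320
  pi_R = 2049/6400
  pi_S = 51/320

Verification (pi * P):
  1551/6400*1/8 + 89/320*3/16 + 2049/6400*3/8 + 51/320*1/4 = 1551/6400 = pi_P  (ok)
  1551/6400*3/8 + 89/320*1/16 + 2049/6400*3/8 + 51/320*5/16 = 89/320 = pi_Q  (ok)
  1551/6400*7/16 + 89/320*3/8 + 2049/6400*3/16 + 51/320*5/16 = 2049/6400 = pi_R  (ok)
  1551/6400*1/16 + 89/320*3/8 + 2049/6400*1/16 + 51/320*1/8 = 51/320 = pi_S  (ok)

Answer: 1551/6400 89/320 2049/6400 51/320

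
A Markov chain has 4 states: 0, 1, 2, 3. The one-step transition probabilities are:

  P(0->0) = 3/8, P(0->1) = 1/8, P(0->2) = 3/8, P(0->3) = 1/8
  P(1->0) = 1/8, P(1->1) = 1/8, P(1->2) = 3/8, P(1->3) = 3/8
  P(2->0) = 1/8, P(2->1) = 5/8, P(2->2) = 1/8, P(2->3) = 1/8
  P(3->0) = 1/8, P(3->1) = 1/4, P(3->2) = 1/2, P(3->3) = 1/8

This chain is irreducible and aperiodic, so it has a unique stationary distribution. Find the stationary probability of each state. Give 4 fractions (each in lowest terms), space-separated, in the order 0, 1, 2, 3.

Answer: 1/6 95/306 49/153 31/153

Derivation:
The stationary distribution satisfies pi = pi * P, i.e.:
  pi_0 = 3/8*pi_0 + 1/8*pi_1 + 1/8*pi_2 + 1/8*pi_3
  pi_1 = 1/8*pi_0 + 1/8*pi_1 + 5/8*pi_2 + 1/4*pi_3
  pi_2 = 3/8*pi_0 + 3/8*pi_1 + 1/8*pi_2 + 1/2*pi_3
  pi_3 = 1/8*pi_0 + 3/8*pi_1 + 1/8*pi_2 + 1/8*pi_3
with normalization: pi_0 + pi_1 + pi_2 + pi_3 = 1.

Using the first 3 balance equations plus normalization, the linear system A*pi = b is:
  [-5/8, 1/8, 1/8, 1/8] . pi = 0
  [1/8, -7/8, 5/8, 1/4] . pi = 0
  [3/8, 3/8, -7/8, 1/2] . pi = 0
  [1, 1, 1, 1] . pi = 1

Solving yields:
  pi_0 = 1/6
  pi_1 = 95/306
  pi_2 = 49/153
  pi_3 = 31/153

Verification (pi * P):
  1/6*3/8 + 95/306*1/8 + 49/153*1/8 + 31/153*1/8 = 1/6 = pi_0  (ok)
  1/6*1/8 + 95/306*1/8 + 49/153*5/8 + 31/153*1/4 = 95/306 = pi_1  (ok)
  1/6*3/8 + 95/306*3/8 + 49/153*1/8 + 31/153*1/2 = 49/153 = pi_2  (ok)
  1/6*1/8 + 95/306*3/8 + 49/153*1/8 + 31/153*1/8 = 31/153 = pi_3  (ok)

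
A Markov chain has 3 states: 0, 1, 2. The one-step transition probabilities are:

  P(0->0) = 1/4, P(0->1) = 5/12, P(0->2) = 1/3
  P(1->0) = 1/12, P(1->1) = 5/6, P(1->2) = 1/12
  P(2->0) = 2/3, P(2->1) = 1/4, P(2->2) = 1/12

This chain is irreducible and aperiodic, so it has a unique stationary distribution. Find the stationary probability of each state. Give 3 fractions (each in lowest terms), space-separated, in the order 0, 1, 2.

The stationary distribution satisfies pi = pi * P, i.e.:
  pi_0 = 1/4*pi_0 + 1/12*pi_1 + 2/3*pi_2
  pi_1 = 5/12*pi_0 + 5/6*pi_1 + 1/4*pi_2
  pi_2 = 1/3*pi_0 + 1/12*pi_1 + 1/12*pi_2
with normalization: pi_0 + pi_1 + pi_2 = 1.

Using the first 2 balance equations plus normalization, the linear system A*pi = b is:
  [-3/4, 1/12, 2/3] . pi = 0
  [5/12, -1/6, 1/4] . pi = 0
  [1, 1, 1] . pi = 1

Solving yields:
  pi_0 = 19/99
  pi_1 = 67/99
  pi_2 = 13/99

Verification (pi * P):
  19/99*1/4 + 67/99*1/12 + 13/99*2/3 = 19/99 = pi_0  (ok)
  19/99*5/12 + 67/99*5/6 + 13/99*1/4 = 67/99 = pi_1  (ok)
  19/99*1/3 + 67/99*1/12 + 13/99*1/12 = 13/99 = pi_2  (ok)

Answer: 19/99 67/99 13/99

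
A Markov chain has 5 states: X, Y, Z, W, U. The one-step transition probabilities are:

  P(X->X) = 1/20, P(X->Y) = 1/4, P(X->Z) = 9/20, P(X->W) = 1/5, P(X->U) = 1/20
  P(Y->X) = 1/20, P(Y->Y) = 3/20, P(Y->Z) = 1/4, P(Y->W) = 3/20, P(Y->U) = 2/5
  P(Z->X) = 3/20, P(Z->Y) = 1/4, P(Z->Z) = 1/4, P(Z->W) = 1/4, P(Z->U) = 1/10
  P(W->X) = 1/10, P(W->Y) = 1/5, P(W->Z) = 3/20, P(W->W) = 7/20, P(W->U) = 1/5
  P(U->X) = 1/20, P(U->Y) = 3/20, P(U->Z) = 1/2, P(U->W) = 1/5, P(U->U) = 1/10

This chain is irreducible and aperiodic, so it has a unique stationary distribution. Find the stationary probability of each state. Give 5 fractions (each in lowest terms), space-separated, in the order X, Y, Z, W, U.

The stationary distribution satisfies pi = pi * P, i.e.:
  pi_X = 1/20*pi_X + 1/20*pi_Y + 3/20*pi_Z + 1/10*pi_W + 1/20*pi_U
  pi_Y = 1/4*pi_X + 3/20*pi_Y + 1/4*pi_Z + 1/5*pi_W + 3/20*pi_U
  pi_Z = 9/20*pi_X + 1/4*pi_Y + 1/4*pi_Z + 3/20*pi_W + 1/2*pi_U
  pi_W = 1/5*pi_X + 3/20*pi_Y + 1/4*pi_Z + 7/20*pi_W + 1/5*pi_U
  pi_U = 1/20*pi_X + 2/5*pi_Y + 1/10*pi_Z + 1/5*pi_W + 1/10*pi_U
with normalization: pi_X + pi_Y + pi_Z + pi_W + pi_U = 1.

Using the first 4 balance equations plus normalization, the linear system A*pi = b is:
  [-19/20, 1/20, 3/20, 1/10, 1/20] . pi = 0
  [1/4, -17/20, 1/4, 1/5, 3/20] . pi = 0
  [9/20, 1/4, -3/4, 3/20, 1/2] . pi = 0
  [1/5, 3/20, 1/4, -13/20, 1/5] . pi = 0
  [1, 1, 1, 1, 1] . pi = 1

Solving yields:
  pi_X = 4037/44398
  pi_Y = 17761/88796
  pi_Z = 25663/88796
  pi_W = 10679/44398
  pi_U = 3985/22199

Verification (pi * P):
  4037/44398*1/20 + 17761/88796*1/20 + 25663/88796*3/20 + 10679/44398*1/10 + 3985/22199*1/20 = 4037/44398 = pi_X  (ok)
  4037/44398*1/4 + 17761/88796*3/20 + 25663/88796*1/4 + 10679/44398*1/5 + 3985/22199*3/20 = 17761/88796 = pi_Y  (ok)
  4037/44398*9/20 + 17761/88796*1/4 + 25663/88796*1/4 + 10679/44398*3/20 + 3985/22199*1/2 = 25663/88796 = pi_Z  (ok)
  4037/44398*1/5 + 17761/88796*3/20 + 25663/88796*1/4 + 10679/44398*7/20 + 3985/22199*1/5 = 10679/44398 = pi_W  (ok)
  4037/44398*1/20 + 17761/88796*2/5 + 25663/88796*1/10 + 10679/44398*1/5 + 3985/22199*1/10 = 3985/22199 = pi_U  (ok)

Answer: 4037/44398 17761/88796 25663/88796 10679/44398 3985/22199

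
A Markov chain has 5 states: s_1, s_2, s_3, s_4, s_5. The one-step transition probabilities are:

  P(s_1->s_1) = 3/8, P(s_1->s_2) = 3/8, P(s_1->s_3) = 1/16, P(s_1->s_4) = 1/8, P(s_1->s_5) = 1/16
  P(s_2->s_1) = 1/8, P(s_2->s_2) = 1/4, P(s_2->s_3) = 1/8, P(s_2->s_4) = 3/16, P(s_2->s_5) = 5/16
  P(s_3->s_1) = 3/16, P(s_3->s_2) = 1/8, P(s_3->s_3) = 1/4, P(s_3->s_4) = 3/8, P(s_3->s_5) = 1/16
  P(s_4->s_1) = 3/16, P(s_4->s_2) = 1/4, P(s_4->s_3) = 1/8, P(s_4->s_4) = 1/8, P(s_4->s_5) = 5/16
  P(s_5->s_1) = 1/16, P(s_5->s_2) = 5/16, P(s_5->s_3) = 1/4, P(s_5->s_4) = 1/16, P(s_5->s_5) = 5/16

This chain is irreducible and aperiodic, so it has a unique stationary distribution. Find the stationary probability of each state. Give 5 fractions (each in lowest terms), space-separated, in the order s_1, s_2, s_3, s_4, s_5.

The stationary distribution satisfies pi = pi * P, i.e.:
  pi_s_1 = 3/8*pi_s_1 + 1/8*pi_s_2 + 3/16*pi_s_3 + 3/16*pi_s_4 + 1/16*pi_s_5
  pi_s_2 = 3/8*pi_s_1 + 1/4*pi_s_2 + 1/8*pi_s_3 + 1/4*pi_s_4 + 5/16*pi_s_5
  pi_s_3 = 1/16*pi_s_1 + 1/8*pi_s_2 + 1/4*pi_s_3 + 1/8*pi_s_4 + 1/4*pi_s_5
  pi_s_4 = 1/8*pi_s_1 + 3/16*pi_s_2 + 3/8*pi_s_3 + 1/8*pi_s_4 + 1/16*pi_s_5
  pi_s_5 = 1/16*pi_s_1 + 5/16*pi_s_2 + 1/16*pi_s_3 + 5/16*pi_s_4 + 5/16*pi_s_5
with normalization: pi_s_1 + pi_s_2 + pi_s_3 + pi_s_4 + pi_s_5 = 1.

Using the first 4 balance equations plus normalization, the linear system A*pi = b is:
  [-5/8, 1/8, 3/16, 3/16, 1/16] . pi = 0
  [3/8, -3/4, 1/8, 1/4, 5/16] . pi = 0
  [1/16, 1/8, -3/4, 1/8, 1/4] . pi = 0
  [1/8, 3/16, 3/8, -7/8, 1/16] . pi = 0
  [1, 1, 1, 1, 1] . pi = 1

Solving yields:
  pi_s_1 = 4123/23526
  pi_s_2 = 6253/23526
  pi_s_3 = 2555/15684
  pi_s_4 = 7909/47052
  pi_s_5 = 5363/23526

Verification (pi * P):
  4123/23526*3/8 + 6253/23526*1/8 + 2555/15684*3/16 + 7909/47052*3/16 + 5363/23526*1/16 = 4123/23526 = pi_s_1  (ok)
  4123/23526*3/8 + 6253/23526*1/4 + 2555/15684*1/8 + 7909/47052*1/4 + 5363/23526*5/16 = 6253/23526 = pi_s_2  (ok)
  4123/23526*1/16 + 6253/23526*1/8 + 2555/15684*1/4 + 7909/47052*1/8 + 5363/23526*1/4 = 2555/15684 = pi_s_3  (ok)
  4123/23526*1/8 + 6253/23526*3/16 + 2555/15684*3/8 + 7909/47052*1/8 + 5363/23526*1/16 = 7909/47052 = pi_s_4  (ok)
  4123/23526*1/16 + 6253/23526*5/16 + 2555/15684*1/16 + 7909/47052*5/16 + 5363/23526*5/16 = 5363/23526 = pi_s_5  (ok)

Answer: 4123/23526 6253/23526 2555/15684 7909/47052 5363/23526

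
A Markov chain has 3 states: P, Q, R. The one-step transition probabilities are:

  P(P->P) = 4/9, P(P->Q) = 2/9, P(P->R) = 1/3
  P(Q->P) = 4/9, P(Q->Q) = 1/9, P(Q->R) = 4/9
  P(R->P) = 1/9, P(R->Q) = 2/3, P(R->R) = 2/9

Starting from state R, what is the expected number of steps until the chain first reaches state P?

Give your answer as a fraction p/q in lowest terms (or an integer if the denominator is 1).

Let h_i = expected steps to first reach P from state i.
Boundary: h_P = 0.
First-step equations for the other states:
  h_Q = 1 + 4/9*h_P + 1/9*h_Q + 4/9*h_R
  h_R = 1 + 1/9*h_P + 2/3*h_Q + 2/9*h_R

Substituting h_P = 0 and rearranging gives the linear system (I - Q) h = 1:
  [8/9, -4/9] . (h_Q, h_R) = 1
  [-2/3, 7/9] . (h_Q, h_R) = 1

Solving yields:
  h_Q = 99/32
  h_R = 63/16

Starting state is R, so the expected hitting time is h_R = 63/16.

Answer: 63/16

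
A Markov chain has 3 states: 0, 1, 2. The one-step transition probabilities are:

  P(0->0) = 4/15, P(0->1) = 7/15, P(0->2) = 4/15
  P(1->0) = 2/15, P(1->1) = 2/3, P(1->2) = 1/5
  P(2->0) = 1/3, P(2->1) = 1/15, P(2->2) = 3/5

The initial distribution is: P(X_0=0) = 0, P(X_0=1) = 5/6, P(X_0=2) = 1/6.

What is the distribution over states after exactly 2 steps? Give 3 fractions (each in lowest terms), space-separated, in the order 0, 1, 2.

Propagating the distribution step by step (d_{t+1} = d_t * P):
d_0 = (0=0, 1=5/6, 2=1/6)
  d_1[0] = 0*4/15 + 5/6*2/15 + 1/6*1/3 = 1/6
  d_1[1] = 0*7/15 + 5/6*2/3 + 1/6*1/15 = 17/30
  d_1[2] = 0*4/15 + 5/6*1/5 + 1/6*3/5 = 4/15
d_1 = (0=1/6, 1=17/30, 2=4/15)
  d_2[0] = 1/6*4/15 + 17/30*2/15 + 4/15*1/3 = 47/225
  d_2[1] = 1/6*7/15 + 17/30*2/3 + 4/15*1/15 = 71/150
  d_2[2] = 1/6*4/15 + 17/30*1/5 + 4/15*3/5 = 143/450
d_2 = (0=47/225, 1=71/150, 2=143/450)

Answer: 47/225 71/150 143/450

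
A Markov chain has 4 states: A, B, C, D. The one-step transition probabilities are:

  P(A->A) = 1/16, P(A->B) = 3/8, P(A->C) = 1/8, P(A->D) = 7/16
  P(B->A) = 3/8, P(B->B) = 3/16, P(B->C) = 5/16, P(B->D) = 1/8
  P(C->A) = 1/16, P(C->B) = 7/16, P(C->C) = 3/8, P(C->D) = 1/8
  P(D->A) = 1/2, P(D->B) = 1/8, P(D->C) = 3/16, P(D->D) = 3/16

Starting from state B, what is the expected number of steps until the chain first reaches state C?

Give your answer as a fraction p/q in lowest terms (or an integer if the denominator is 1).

Answer: 4880/1099

Derivation:
Let h_i = expected steps to first reach C from state i.
Boundary: h_C = 0.
First-step equations for the other states:
  h_A = 1 + 1/16*h_A + 3/8*h_B + 1/8*h_C + 7/16*h_D
  h_B = 1 + 3/8*h_A + 3/16*h_B + 5/16*h_C + 1/8*h_D
  h_D = 1 + 1/2*h_A + 1/8*h_B + 3/16*h_C + 3/16*h_D

Substituting h_C = 0 and rearranging gives the linear system (I - Q) h = 1:
  [15/16, -3/8, -7/16] . (h_A, h_B, h_D) = 1
  [-3/8, 13/16, -1/8] . (h_A, h_B, h_D) = 1
  [-1/2, -1/8, 13/16] . (h_A, h_B, h_D) = 1

Solving yields:
  h_A = 5760/1099
  h_B = 4880/1099
  h_D = 5648/1099

Starting state is B, so the expected hitting time is h_B = 4880/1099.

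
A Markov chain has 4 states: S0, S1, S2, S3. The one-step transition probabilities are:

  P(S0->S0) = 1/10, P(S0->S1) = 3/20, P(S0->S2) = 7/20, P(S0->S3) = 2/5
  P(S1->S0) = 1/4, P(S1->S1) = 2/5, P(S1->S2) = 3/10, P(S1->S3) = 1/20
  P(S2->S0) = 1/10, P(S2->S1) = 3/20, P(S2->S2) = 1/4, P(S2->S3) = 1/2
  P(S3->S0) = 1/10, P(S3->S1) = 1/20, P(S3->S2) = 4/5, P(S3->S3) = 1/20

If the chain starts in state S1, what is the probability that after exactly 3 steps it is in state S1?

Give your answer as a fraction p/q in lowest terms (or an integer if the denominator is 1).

Computing P^3 by repeated multiplication:
P^1 =
  S0: [1/10, 3/20, 7/20, 2/5]
  S1: [1/4, 2/5, 3/10, 1/20]
  S2: [1/10, 3/20, 1/4, 1/2]
  S3: [1/10, 1/20, 4/5, 1/20]
P^2 =
  S0: [49/400, 59/400, 39/80, 97/400]
  S1: [4/25, 49/200, 129/400, 109/400]
  S2: [49/400, 11/80, 217/400, 79/400]
  S3: [43/400, 63/400, 29/100, 89/200]
P^3 =
  S0: [977/8000, 1301/8000, 403/1000, 1249/4000]
  S1: [547/4000, 23/125, 137/320, 2009/8000]
  S2: [193/1600, 1317/8000, 1511/4000, 337/1000]
  S3: [989/8000, 1159/8000, 4107/8000, 349/1600]

(P^3)[S1 -> S1] = 23/125

Answer: 23/125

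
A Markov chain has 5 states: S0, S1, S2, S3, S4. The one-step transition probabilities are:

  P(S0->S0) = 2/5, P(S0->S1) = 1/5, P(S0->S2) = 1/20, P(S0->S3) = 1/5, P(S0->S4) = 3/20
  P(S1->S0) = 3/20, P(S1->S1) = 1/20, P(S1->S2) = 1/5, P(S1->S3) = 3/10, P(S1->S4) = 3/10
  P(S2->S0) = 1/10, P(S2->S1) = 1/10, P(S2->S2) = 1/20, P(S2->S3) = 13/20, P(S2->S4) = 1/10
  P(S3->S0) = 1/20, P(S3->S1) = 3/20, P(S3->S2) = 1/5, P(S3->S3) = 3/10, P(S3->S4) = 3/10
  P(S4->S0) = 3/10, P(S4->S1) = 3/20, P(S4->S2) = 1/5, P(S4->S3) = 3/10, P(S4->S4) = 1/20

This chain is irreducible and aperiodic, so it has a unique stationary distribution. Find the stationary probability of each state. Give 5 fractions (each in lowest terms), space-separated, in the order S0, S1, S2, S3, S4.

The stationary distribution satisfies pi = pi * P, i.e.:
  pi_S0 = 2/5*pi_S0 + 3/20*pi_S1 + 1/10*pi_S2 + 1/20*pi_S3 + 3/10*pi_S4
  pi_S1 = 1/5*pi_S0 + 1/20*pi_S1 + 1/10*pi_S2 + 3/20*pi_S3 + 3/20*pi_S4
  pi_S2 = 1/20*pi_S0 + 1/5*pi_S1 + 1/20*pi_S2 + 1/5*pi_S3 + 1/5*pi_S4
  pi_S3 = 1/5*pi_S0 + 3/10*pi_S1 + 13/20*pi_S2 + 3/10*pi_S3 + 3/10*pi_S4
  pi_S4 = 3/20*pi_S0 + 3/10*pi_S1 + 1/10*pi_S2 + 3/10*pi_S3 + 1/20*pi_S4
with normalization: pi_S0 + pi_S1 + pi_S2 + pi_S3 + pi_S4 = 1.

Using the first 4 balance equations plus normalization, the linear system A*pi = b is:
  [-3/5, 3/20, 1/10, 1/20, 3/10] . pi = 0
  [1/5, -19/20, 1/10, 3/20, 3/20] . pi = 0
  [1/20, 1/5, -19/20, 1/5, 1/5] . pi = 0
  [1/5, 3/10, 13/20, -7/10, 3/10] . pi = 0
  [1, 1, 1, 1, 1] . pi = 1

Solving yields:
  pi_S0 = 3152/17107
  pi_S1 = 4719/34214
  pi_S2 = 2564/17107
  pi_S3 = 57143/171070
  pi_S4 = 16586/85535

Verification (pi * P):
  3152/17107*2/5 + 4719/34214*3/20 + 2564/17107*1/10 + 57143/171070*1/20 + 16586/85535*3/10 = 3152/17107 = pi_S0  (ok)
  3152/17107*1/5 + 4719/34214*1/20 + 2564/17107*1/10 + 57143/171070*3/20 + 16586/85535*3/20 = 4719/34214 = pi_S1  (ok)
  3152/17107*1/20 + 4719/34214*1/5 + 2564/17107*1/20 + 57143/171070*1/5 + 16586/85535*1/5 = 2564/17107 = pi_S2  (ok)
  3152/17107*1/5 + 4719/34214*3/10 + 2564/17107*13/20 + 57143/171070*3/10 + 16586/85535*3/10 = 57143/171070 = pi_S3  (ok)
  3152/17107*3/20 + 4719/34214*3/10 + 2564/17107*1/10 + 57143/171070*3/10 + 16586/85535*1/20 = 16586/85535 = pi_S4  (ok)

Answer: 3152/17107 4719/34214 2564/17107 57143/171070 16586/85535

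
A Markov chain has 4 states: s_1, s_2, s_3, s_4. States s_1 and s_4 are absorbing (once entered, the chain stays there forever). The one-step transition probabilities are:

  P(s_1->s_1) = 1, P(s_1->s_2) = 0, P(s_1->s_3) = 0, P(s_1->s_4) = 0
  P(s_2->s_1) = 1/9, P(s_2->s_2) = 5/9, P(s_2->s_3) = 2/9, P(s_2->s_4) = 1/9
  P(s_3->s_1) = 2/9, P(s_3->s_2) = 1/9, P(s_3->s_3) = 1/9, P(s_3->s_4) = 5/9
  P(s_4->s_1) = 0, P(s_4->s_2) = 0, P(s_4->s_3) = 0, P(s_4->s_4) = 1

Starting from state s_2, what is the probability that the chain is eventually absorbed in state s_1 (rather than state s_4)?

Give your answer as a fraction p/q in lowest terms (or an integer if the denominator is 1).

Let a_i = P(absorbed in s_1 | start in state i).
Boundary conditions: a_s_1 = 1, a_s_4 = 0.
For each transient state i, a_i = sum_j P(i->j) * a_j:
  a_s_2 = 1/9*a_s_1 + 5/9*a_s_2 + 2/9*a_s_3 + 1/9*a_s_4
  a_s_3 = 2/9*a_s_1 + 1/9*a_s_2 + 1/9*a_s_3 + 5/9*a_s_4

Substituting a_s_1 = 1 and a_s_4 = 0, rearrange to (I - Q) a = r where r[i] = P(i -> s_1):
  [4/9, -2/9] . (a_s_2, a_s_3) = 1/9
  [-1/9, 8/9] . (a_s_2, a_s_3) = 2/9

Solving yields:
  a_s_2 = 2/5
  a_s_3 = 3/10

Starting state is s_2, so the absorption probability is a_s_2 = 2/5.

Answer: 2/5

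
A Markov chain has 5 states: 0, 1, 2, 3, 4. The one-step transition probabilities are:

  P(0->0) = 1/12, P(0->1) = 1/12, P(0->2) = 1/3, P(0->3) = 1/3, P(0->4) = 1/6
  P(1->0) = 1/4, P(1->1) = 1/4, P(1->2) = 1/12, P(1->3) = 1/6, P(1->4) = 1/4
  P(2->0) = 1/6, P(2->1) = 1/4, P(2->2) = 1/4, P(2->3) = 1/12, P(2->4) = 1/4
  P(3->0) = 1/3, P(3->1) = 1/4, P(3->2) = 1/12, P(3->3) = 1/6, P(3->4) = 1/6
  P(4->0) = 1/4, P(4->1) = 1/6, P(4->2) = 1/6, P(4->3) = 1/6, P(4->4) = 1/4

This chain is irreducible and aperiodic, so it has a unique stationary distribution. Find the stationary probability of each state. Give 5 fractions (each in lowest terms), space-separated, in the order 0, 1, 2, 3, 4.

The stationary distribution satisfies pi = pi * P, i.e.:
  pi_0 = 1/12*pi_0 + 1/4*pi_1 + 1/6*pi_2 + 1/3*pi_3 + 1/4*pi_4
  pi_1 = 1/12*pi_0 + 1/4*pi_1 + 1/4*pi_2 + 1/4*pi_3 + 1/6*pi_4
  pi_2 = 1/3*pi_0 + 1/12*pi_1 + 1/4*pi_2 + 1/12*pi_3 + 1/6*pi_4
  pi_3 = 1/3*pi_0 + 1/6*pi_1 + 1/12*pi_2 + 1/6*pi_3 + 1/6*pi_4
  pi_4 = 1/6*pi_0 + 1/4*pi_1 + 1/4*pi_2 + 1/6*pi_3 + 1/4*pi_4
with normalization: pi_0 + pi_1 + pi_2 + pi_3 + pi_4 = 1.

Using the first 4 balance equations plus normalization, the linear system A*pi = b is:
  [-11/12, 1/4, 1/6, 1/3, 1/4] . pi = 0
  [1/12, -3/4, 1/4, 1/4, 1/6] . pi = 0
  [1/3, 1/12, -3/4, 1/12, 1/6] . pi = 0
  [1/3, 1/6, 1/12, -5/6, 1/6] . pi = 0
  [1, 1, 1, 1, 1] . pi = 1

Solving yields:
  pi_0 = 4364/20359
  pi_1 = 3995/20359
  pi_2 = 3786/20359
  pi_3 = 3805/20359
  pi_4 = 4409/20359

Verification (pi * P):
  4364/20359*1/12 + 3995/20359*1/4 + 3786/20359*1/6 + 3805/20359*1/3 + 4409/20359*1/4 = 4364/20359 = pi_0  (ok)
  4364/20359*1/12 + 3995/20359*1/4 + 3786/20359*1/4 + 3805/20359*1/4 + 4409/20359*1/6 = 3995/20359 = pi_1  (ok)
  4364/20359*1/3 + 3995/20359*1/12 + 3786/20359*1/4 + 3805/20359*1/12 + 4409/20359*1/6 = 3786/20359 = pi_2  (ok)
  4364/20359*1/3 + 3995/20359*1/6 + 3786/20359*1/12 + 3805/20359*1/6 + 4409/20359*1/6 = 3805/20359 = pi_3  (ok)
  4364/20359*1/6 + 3995/20359*1/4 + 3786/20359*1/4 + 3805/20359*1/6 + 4409/20359*1/4 = 4409/20359 = pi_4  (ok)

Answer: 4364/20359 3995/20359 3786/20359 3805/20359 4409/20359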